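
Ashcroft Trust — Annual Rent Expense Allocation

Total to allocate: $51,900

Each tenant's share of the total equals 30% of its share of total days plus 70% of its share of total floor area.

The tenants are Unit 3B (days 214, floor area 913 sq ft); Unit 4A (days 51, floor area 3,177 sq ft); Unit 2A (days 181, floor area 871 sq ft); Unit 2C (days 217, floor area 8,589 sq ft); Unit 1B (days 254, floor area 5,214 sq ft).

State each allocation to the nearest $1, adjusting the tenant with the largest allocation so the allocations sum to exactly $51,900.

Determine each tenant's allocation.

Days total 917; floor area total 18,764.
Combined weights (30% days + 70% floor area): Unit 3B 0.1041; Unit 4A 0.1352; Unit 2A 0.0917; Unit 2C 0.3914; Unit 1B 0.2776.
Raw shares: Unit 3B 5,401.27; Unit 4A 7,017.11; Unit 2A 4,759.64; Unit 2C 20,314.13; Unit 1B 14,407.85.
Rounded to nearest $1: Unit 3B $5,401; Unit 4A $7,017; Unit 2A $4,760; Unit 2C $20,314; Unit 1B $14,408. Sum = $51,900.
Rounded total matches; no reconciliation needed.

Unit 3B: $5,401; Unit 4A: $7,017; Unit 2A: $4,760; Unit 2C: $20,314; Unit 1B: $14,408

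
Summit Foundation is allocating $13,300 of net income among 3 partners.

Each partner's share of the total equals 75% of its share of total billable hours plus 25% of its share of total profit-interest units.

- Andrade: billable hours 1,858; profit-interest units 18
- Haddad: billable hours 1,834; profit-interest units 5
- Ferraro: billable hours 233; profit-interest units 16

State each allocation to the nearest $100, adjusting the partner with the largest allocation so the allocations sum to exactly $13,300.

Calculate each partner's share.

Billable hours total 3,925; profit-interest units total 39.
Blended shares (75% billable hours + 25% profit-interest units): Andrade 0.4704; Haddad 0.3825; Ferraro 0.1471.
Pro-rata amounts: Andrade 6,256.54; Haddad 5,087.21; Ferraro 1,956.25.
After rounding ($100): Andrade $6,300; Haddad $5,100; Ferraro $2,000. Sum = $13,400.
Difference $13,300 − $13,400 = −$100 applied to largest allocation (Andrade): Andrade becomes $6,200.

Andrade: $6,200; Haddad: $5,100; Ferraro: $2,000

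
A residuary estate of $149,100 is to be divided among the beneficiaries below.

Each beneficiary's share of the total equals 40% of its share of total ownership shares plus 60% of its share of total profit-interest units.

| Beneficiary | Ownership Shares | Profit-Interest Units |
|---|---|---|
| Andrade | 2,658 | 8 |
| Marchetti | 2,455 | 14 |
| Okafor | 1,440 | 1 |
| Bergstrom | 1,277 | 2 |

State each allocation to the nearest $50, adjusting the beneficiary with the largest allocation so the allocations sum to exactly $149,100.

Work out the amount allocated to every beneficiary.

Totals — ownership shares 7,830, profit-interest units 25.
Combined weights (40% ownership shares + 60% profit-interest units): Andrade 0.3278; Marchetti 0.4614; Okafor 0.0976; Bergstrom 0.1132.
Proportional shares: Andrade 48,872.81; Marchetti 68,796.99; Okafor 14,546.68; Bergstrom 16,883.53.
At nearest $50: Andrade $48,850; Marchetti $68,800; Okafor $14,550; Bergstrom $16,900. Sum = $149,100.
Sum already equals the total — no adjustment.

Andrade: $48,850 · Marchetti: $68,800 · Okafor: $14,550 · Bergstrom: $16,900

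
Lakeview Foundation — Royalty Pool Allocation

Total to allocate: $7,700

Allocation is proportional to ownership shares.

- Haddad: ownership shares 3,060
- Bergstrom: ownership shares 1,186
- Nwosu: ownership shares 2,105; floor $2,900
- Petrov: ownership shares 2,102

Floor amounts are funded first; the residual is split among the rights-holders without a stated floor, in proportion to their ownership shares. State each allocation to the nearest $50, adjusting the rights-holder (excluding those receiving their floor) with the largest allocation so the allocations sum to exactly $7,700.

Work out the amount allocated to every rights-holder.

Haddad: $2,300 | Bergstrom: $900 | Nwosu: $2,900 | Petrov: $1,600

Minimums first: Nwosu $2,900. Balance $4,800.
Balance split over remaining ownership shares 6,348: Haddad 2,313.80 → $2,300; Bergstrom 896.79 → $900; Petrov 1,589.41 → $1,600.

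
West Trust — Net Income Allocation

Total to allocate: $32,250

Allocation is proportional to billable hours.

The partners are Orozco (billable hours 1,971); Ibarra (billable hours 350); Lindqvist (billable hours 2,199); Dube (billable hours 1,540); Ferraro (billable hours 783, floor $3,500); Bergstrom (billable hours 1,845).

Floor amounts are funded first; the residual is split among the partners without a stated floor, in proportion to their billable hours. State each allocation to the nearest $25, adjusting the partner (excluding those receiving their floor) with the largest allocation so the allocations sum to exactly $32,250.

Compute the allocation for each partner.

Fund the minimums — Ferraro $3,500. Residual $28,750.
Residual split over remaining billable hours 7,905: Orozco 7,168.41 → $7,175; Ibarra 1,272.93 → $1,275; Lindqvist 7,997.63 → $8,000; Dube 5,600.89 → $5,600; Bergstrom 6,710.15 → $6,700.

Orozco: $7,175 | Ibarra: $1,275 | Lindqvist: $8,000 | Dube: $5,600 | Ferraro: $3,500 | Bergstrom: $6,700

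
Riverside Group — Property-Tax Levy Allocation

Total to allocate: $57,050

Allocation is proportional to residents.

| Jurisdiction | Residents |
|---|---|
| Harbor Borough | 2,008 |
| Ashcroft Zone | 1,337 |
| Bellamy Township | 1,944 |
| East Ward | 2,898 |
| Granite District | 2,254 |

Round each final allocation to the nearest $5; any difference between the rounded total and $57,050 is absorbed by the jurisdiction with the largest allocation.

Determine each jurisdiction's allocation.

Harbor Borough: $10,970 · Ashcroft Zone: $7,305 · Bellamy Township: $10,620 · East Ward: $15,840 · Granite District: $12,315

Residents total: 10,441.
Raw shares: Harbor Borough 2,008/10,441 × $57,050 = 10,971.78; Ashcroft Zone 1,337/10,441 × $57,050 = 7,305.42; Bellamy Township 1,944/10,441 × $57,050 = 10,622.09; East Ward 2,898/10,441 × $57,050 = 15,834.78; Granite District 2,254/10,441 × $57,050 = 12,315.94.
At nearest $5: Harbor Borough $10,970; Ashcroft Zone $7,305; Bellamy Township $10,620; East Ward $15,835; Granite District $12,315. Sum = $57,045.
Difference $57,050 − $57,045 = +$5 applied to largest allocation (East Ward): East Ward becomes $15,840.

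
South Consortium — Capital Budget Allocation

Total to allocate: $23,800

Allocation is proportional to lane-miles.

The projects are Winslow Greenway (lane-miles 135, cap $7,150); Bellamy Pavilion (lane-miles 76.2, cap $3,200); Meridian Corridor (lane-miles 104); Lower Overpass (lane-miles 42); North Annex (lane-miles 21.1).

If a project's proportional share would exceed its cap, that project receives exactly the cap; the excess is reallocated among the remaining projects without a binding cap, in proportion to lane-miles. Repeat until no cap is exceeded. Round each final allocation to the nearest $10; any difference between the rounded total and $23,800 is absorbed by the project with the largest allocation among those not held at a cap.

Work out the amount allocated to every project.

Winslow Greenway: $7,150; Bellamy Pavilion: $3,200; Meridian Corridor: $8,370; Lower Overpass: $3,380; North Annex: $1,700

Combined lane-miles = 378.3.
Proportional shares (ignoring caps): Winslow Greenway 8,493.26; Bellamy Pavilion 4,793.97; Meridian Corridor 6,542.96; Lower Overpass 2,642.35; North Annex 1,327.46.
Cap binds for Winslow Greenway ($7,150), Bellamy Pavilion ($3,200); balance $13,450 reallocated over remaining lane-miles 167.1.
Remaining shares: Meridian Corridor 8,371.04 → $8,370; Lower Overpass 3,380.61 → $3,380; North Annex 1,698.35 → $1,700.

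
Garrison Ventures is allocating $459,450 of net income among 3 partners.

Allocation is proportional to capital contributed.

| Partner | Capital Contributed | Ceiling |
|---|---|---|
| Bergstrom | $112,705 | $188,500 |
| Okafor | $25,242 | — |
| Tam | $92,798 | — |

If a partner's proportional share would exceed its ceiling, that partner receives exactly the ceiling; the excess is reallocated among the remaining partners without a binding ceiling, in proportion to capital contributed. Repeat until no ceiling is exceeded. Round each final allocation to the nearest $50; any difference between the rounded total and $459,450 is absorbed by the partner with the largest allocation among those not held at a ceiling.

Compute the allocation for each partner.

Bergstrom: $188,500; Okafor: $57,950; Tam: $213,000

Combined capital contributed = 230,745.
Unconstrained shares: Bergstrom 224,413.58; Okafor 50,260.84; Tam 184,775.58.
Held at cap: Bergstrom ($188,500); balance $270,950 reallocated over remaining capital contributed 118,040.
Remaining shares: Okafor 57,940.70 → $57,950; Tam 213,009.30 → $213,000.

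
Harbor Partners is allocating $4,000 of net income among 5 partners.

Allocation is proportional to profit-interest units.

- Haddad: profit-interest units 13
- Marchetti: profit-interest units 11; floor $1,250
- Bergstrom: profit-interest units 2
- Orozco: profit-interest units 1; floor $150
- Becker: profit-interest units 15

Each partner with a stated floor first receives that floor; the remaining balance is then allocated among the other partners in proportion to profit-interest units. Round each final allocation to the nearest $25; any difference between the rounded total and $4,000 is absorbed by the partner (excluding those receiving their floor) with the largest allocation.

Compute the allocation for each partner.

Minimums first: Marchetti $1,250; Orozco $150. Balance $2,600.
Balance split over remaining profit-interest units 30: Haddad 1,126.67 → $1,125; Bergstrom 173.33 → $175; Becker 1,300.00 → $1,300.

Haddad: $1,125; Marchetti: $1,250; Bergstrom: $175; Orozco: $150; Becker: $1,300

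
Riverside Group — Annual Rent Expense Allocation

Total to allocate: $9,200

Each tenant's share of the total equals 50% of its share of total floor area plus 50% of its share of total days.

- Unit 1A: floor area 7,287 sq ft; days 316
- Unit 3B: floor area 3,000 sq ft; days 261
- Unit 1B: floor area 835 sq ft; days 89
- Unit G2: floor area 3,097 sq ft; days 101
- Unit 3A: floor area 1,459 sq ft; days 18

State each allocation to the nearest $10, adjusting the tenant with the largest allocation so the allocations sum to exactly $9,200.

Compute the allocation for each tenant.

Floor area total 15,678; days total 785.
Blended shares (50% floor area + 50% days): Unit 1A 0.4337; Unit 3B 0.2619; Unit 1B 0.0833; Unit G2 0.1631; Unit 3A 0.0580.
Proportional shares: Unit 1A 3,989.76; Unit 3B 2,409.64; Unit 1B 766.52; Unit G2 1,500.52; Unit 3A 533.56.
After rounding ($10): Unit 1A $3,990; Unit 3B $2,410; Unit 1B $770; Unit G2 $1,500; Unit 3A $530. Sum = $9,200.
Sum already equals the total — no adjustment.

Unit 1A: $3,990 · Unit 3B: $2,410 · Unit 1B: $770 · Unit G2: $1,500 · Unit 3A: $530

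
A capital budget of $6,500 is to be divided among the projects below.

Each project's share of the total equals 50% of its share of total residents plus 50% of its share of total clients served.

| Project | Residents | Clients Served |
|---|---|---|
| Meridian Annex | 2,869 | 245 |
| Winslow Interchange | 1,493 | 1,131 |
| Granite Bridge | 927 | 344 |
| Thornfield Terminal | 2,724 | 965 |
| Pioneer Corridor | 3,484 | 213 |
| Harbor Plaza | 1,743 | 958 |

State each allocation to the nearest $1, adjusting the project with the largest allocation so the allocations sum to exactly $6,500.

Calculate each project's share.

Meridian Annex: $911; Winslow Interchange: $1,320; Granite Bridge: $517; Thornfield Terminal: $1,482; Pioneer Corridor: $1,035; Harbor Plaza: $1,235

Residents total 13,240; clients served total 3,856.
Composite weights (50% residents + 50% clients served): Meridian Annex 0.1401; Winslow Interchange 0.2030; Granite Bridge 0.0796; Thornfield Terminal 0.2280; Pioneer Corridor 0.1592; Harbor Plaza 0.1900.
Proportional shares: Meridian Annex 910.74; Winslow Interchange 1,319.74; Granite Bridge 517.49; Thornfield Terminal 1,482.00; Pioneer Corridor 1,034.74; Harbor Plaza 1,235.29.
At nearest $1: Meridian Annex $911; Winslow Interchange $1,320; Granite Bridge $517; Thornfield Terminal $1,482; Pioneer Corridor $1,035; Harbor Plaza $1,235. Sum = $6,500.
Rounded total matches; no reconciliation needed.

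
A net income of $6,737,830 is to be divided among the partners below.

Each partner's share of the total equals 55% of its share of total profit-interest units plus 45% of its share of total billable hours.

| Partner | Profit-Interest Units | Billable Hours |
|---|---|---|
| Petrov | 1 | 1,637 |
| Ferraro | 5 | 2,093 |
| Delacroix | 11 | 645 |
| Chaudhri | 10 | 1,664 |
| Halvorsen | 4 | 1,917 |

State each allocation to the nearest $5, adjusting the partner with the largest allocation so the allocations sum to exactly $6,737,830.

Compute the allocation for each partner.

Petrov: $743,400 · Ferraro: $1,395,350 · Delacroix: $1,560,770 · Chaudhri: $1,829,575 · Halvorsen: $1,208,735

Profit-interest units total 31; billable hours total 7,956.
Composite weights (55% profit-interest units + 45% billable hours): Petrov 0.1103; Ferraro 0.2071; Delacroix 0.2316; Chaudhri 0.2715; Halvorsen 0.1794.
Proportional shares: Petrov 743,401.18; Ferraro 1,395,350.89; Delacroix 1,560,772.44; Chaudhri 1,829,570.16; Halvorsen 1,208,735.33.
Rounded to nearest $5: Petrov $743,400; Ferraro $1,395,350; Delacroix $1,560,770; Chaudhri $1,829,570; Halvorsen $1,208,735. Sum = $6,737,825.
Difference $6,737,830 − $6,737,825 = +$5 applied to largest allocation (Chaudhri): Chaudhri becomes $1,829,575.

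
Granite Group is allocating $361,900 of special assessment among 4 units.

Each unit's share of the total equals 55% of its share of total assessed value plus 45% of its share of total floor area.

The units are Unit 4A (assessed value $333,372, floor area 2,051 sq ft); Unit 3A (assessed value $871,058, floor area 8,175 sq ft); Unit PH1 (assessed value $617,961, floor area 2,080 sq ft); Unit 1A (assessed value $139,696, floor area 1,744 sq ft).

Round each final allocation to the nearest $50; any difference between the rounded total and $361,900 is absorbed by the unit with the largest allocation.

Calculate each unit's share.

Unit 4A: $57,600 · Unit 3A: $183,100 · Unit PH1: $86,800 · Unit 1A: $34,400

Assessed value total 1,962,087; floor area total 14,050.
Blended shares (55% assessed value + 45% floor area): Unit 4A 0.1591; Unit 3A 0.5060; Unit PH1 0.2398; Unit 1A 0.0950.
Pro-rata amounts: Unit 4A 57,592.46; Unit 3A 183,122.23; Unit PH1 86,798.89; Unit 1A 34,386.42.
Rounded to nearest $50: Unit 4A $57,600; Unit 3A $183,100; Unit PH1 $86,800; Unit 1A $34,400. Sum = $361,900.
Sum already equals the total — no adjustment.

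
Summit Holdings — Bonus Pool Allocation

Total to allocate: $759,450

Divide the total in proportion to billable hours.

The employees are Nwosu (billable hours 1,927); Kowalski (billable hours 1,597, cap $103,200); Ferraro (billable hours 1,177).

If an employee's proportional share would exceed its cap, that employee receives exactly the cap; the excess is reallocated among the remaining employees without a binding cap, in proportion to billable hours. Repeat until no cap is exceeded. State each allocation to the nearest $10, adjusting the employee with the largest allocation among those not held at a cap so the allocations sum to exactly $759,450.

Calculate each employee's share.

Sum of billable hours: 4,701.
Proportional shares (ignoring caps): Nwosu 311,308.26; Kowalski 257,996.52; Ferraro 190,145.21.
Capped: Kowalski ($103,200); balance $656,250 reallocated over remaining billable hours 3,104.
Remaining shares: Nwosu 407,407.78 → $407,410; Ferraro 248,842.22 → $248,840.

Nwosu: $407,410 · Kowalski: $103,200 · Ferraro: $248,840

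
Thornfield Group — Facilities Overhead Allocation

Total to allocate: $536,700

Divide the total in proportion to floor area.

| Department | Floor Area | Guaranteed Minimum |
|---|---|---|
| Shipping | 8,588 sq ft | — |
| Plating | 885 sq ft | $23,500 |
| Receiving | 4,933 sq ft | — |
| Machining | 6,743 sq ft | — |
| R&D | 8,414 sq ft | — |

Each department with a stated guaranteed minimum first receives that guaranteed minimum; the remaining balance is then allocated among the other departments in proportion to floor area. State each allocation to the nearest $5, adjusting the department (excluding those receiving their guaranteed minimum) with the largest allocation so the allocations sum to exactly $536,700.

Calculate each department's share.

Fund the minimums — Plating $23,500. Balance $513,200.
Balance split over remaining floor area 28,678: Shipping 153,684.41 → $153,685; Receiving 88,277.27 → $88,275; Machining 120,667.68 → $120,670; R&D 150,570.64 → $150,570.

Shipping: $153,685 · Plating: $23,500 · Receiving: $88,275 · Machining: $120,670 · R&D: $150,570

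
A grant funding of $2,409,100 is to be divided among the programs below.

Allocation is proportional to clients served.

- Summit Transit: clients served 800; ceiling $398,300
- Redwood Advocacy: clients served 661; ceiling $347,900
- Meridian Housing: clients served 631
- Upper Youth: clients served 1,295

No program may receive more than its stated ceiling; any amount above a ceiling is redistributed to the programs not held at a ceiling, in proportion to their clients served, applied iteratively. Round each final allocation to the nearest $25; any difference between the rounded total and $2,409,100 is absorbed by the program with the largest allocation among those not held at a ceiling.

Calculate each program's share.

Sum of clients served: 3,387.
Pro-rata shares before constraints: Summit Transit 569,022.73; Redwood Advocacy 470,155.03; Meridian Housing 448,816.68; Upper Youth 921,105.55.
Held at cap: Summit Transit ($398,300), Redwood Advocacy ($347,900); residual $1,662,900 reallocated over remaining clients served 1,926.
Redistributed shares: Meridian Housing 544,802.65 → $544,800; Upper Youth 1,118,097.35 → $1,118,100.

Summit Transit: $398,300 | Redwood Advocacy: $347,900 | Meridian Housing: $544,800 | Upper Youth: $1,118,100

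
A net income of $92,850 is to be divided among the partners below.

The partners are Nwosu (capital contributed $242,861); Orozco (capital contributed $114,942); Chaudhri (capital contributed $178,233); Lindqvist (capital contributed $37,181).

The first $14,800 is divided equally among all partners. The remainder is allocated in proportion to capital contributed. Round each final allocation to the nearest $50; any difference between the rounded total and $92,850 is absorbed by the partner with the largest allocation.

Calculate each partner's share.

Nwosu: $36,800 · Orozco: $19,350 · Chaudhri: $27,950 · Lindqvist: $8,750

Equal tier: $14,800 ÷ 4 = $3,700 apiece.
Remainder $78,050 by capital contributed (total 573,217): Nwosu 33,068.28 → $33,050; Orozco 15,650.66 → $15,650; Chaudhri 24,268.45 → $24,250; Lindqvist 5,062.62 → $5,050.
Rounding difference +$50 on remainder applied to Nwosu.
Totals: Nwosu $3,700 + $33,100 = $36,800; Orozco $3,700 + $15,650 = $19,350; Chaudhri $3,700 + $24,250 = $27,950; Lindqvist $3,700 + $5,050 = $8,750.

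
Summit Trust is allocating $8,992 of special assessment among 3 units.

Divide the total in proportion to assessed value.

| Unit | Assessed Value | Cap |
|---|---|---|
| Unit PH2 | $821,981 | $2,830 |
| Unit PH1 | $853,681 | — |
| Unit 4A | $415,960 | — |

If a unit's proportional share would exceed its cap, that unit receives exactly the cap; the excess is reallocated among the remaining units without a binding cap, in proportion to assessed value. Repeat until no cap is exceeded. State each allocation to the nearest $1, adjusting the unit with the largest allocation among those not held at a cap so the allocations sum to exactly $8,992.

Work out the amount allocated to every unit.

Combined assessed value = 2,091,622.
Unconstrained shares: Unit PH2 3,533.74; Unit PH1 3,670.02; Unit 4A 1,788.24.
Held at cap: Unit PH2 ($2,830); balance $6,162 reallocated over remaining assessed value 1,269,641.
Redistributed shares: Unit PH1 4,143.20 → $4,143; Unit 4A 2,018.80 → $2,019.

Unit PH2: $2,830 | Unit PH1: $4,143 | Unit 4A: $2,019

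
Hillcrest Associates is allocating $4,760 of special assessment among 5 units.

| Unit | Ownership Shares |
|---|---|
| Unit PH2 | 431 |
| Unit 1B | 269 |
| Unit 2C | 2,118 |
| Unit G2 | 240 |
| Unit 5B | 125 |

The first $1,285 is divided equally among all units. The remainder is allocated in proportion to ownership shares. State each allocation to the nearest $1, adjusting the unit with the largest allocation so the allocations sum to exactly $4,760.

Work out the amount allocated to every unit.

$1,285 shared equally gives $257 per unit.
Remainder $3,475 by ownership shares (total 3,183): Unit PH2 470.54 → $471; Unit 1B 293.68 → $294; Unit 2C 2,312.30 → $2,312; Unit G2 262.02 → $262; Unit 5B 136.47 → $136.
Totals: Unit PH2 $257 + $471 = $728; Unit 1B $257 + $294 = $551; Unit 2C $257 + $2,312 = $2,569; Unit G2 $257 + $262 = $519; Unit 5B $257 + $136 = $393.

Unit PH2: $728 | Unit 1B: $551 | Unit 2C: $2,569 | Unit G2: $519 | Unit 5B: $393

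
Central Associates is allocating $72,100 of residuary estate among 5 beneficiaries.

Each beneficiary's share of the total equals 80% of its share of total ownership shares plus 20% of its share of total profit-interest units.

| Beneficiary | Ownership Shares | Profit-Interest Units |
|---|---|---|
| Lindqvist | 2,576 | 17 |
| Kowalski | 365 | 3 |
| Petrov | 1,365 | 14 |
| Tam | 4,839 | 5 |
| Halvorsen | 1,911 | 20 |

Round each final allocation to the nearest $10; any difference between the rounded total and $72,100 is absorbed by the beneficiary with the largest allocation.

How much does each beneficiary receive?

Lindqvist: $17,590; Kowalski: $2,640; Petrov: $10,540; Tam: $26,470; Halvorsen: $14,860

Ownership shares total 11,056; profit-interest units total 59.
Composite weights (80% ownership shares + 20% profit-interest units): Lindqvist 0.2440; Kowalski 0.0366; Petrov 0.1462; Tam 0.3671; Halvorsen 0.2061.
Pro-rata amounts: Lindqvist 17,594.10; Kowalski 2,637.45; Petrov 10,543.00; Tam 26,467.47; Halvorsen 14,857.97.
At nearest $10: Lindqvist $17,590; Kowalski $2,640; Petrov $10,540; Tam $26,470; Halvorsen $14,860. Sum = $72,100.
Rounded total matches; no reconciliation needed.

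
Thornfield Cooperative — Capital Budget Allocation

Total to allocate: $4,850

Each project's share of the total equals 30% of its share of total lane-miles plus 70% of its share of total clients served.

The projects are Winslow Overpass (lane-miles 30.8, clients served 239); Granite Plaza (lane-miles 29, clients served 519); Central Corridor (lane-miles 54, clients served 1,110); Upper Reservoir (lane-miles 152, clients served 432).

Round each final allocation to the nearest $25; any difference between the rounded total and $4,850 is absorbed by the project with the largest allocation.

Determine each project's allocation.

Winslow Overpass: $525 · Granite Plaza: $925 · Central Corridor: $1,925 · Upper Reservoir: $1,475

Totals — lane-miles 265.8, clients served 2,300.
Composite weights (30% lane-miles + 70% clients served): Winslow Overpass 0.1075; Granite Plaza 0.1907; Central Corridor 0.3988; Upper Reservoir 0.3030.
Raw shares: Winslow Overpass 521.39; Granite Plaza 924.84; Central Corridor 1,934.05; Upper Reservoir 1,469.72.
After rounding ($25): Winslow Overpass $525; Granite Plaza $925; Central Corridor $1,925; Upper Reservoir $1,475. Sum = $4,850.
Rounded total matches; no reconciliation needed.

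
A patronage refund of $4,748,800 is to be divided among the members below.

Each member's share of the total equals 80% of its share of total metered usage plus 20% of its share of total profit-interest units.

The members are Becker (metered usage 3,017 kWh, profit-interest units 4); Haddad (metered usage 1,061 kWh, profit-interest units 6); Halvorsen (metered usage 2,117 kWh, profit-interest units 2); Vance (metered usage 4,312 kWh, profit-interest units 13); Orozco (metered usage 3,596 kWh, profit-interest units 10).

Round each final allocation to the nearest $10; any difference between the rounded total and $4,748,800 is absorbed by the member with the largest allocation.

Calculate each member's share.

Becker: $921,260 · Haddad: $448,630 · Halvorsen: $624,550 · Vance: $1,514,320 · Orozco: $1,240,040

Totals — metered usage 14,103, profit-interest units 35.
Blended shares (80% metered usage + 20% profit-interest units): Becker 0.1940; Haddad 0.0945; Halvorsen 0.1315; Vance 0.3189; Orozco 0.2611.
Unrounded shares: Becker 921,257.87; Haddad 448,626.21; Halvorsen 624,545.54; Vance 1,514,326.57; Orozco 1,240,043.81.
After rounding ($10): Becker $921,260; Haddad $448,630; Halvorsen $624,550; Vance $1,514,330; Orozco $1,240,040. Sum = $4,748,810.
Difference $4,748,800 − $4,748,810 = −$10 applied to largest allocation (Vance): Vance becomes $1,514,320.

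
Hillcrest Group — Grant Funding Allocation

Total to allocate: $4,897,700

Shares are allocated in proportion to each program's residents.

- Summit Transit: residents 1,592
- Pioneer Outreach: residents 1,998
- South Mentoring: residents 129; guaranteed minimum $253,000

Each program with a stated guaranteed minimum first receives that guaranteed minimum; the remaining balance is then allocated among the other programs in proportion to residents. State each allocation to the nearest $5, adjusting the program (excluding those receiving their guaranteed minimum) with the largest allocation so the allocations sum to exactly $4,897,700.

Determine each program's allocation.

Summit Transit: $2,059,710 | Pioneer Outreach: $2,584,990 | South Mentoring: $253,000

Minimums first: South Mentoring $253,000. Residual $4,644,700.
Residual split over remaining residents 3,590: Summit Transit 2,059,710.97 → $2,059,710; Pioneer Outreach 2,584,989.03 → $2,584,990.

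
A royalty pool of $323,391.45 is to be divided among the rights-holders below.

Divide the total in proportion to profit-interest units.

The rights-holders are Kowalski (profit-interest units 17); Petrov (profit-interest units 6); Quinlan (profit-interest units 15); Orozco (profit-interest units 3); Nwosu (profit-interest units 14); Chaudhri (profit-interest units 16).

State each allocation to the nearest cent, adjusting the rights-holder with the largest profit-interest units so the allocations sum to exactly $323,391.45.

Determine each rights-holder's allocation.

Combined profit-interest units = 17 + 6 + 15 + 3 + 14 + 16 = 71.
Unrounded shares: Kowalski 77,431.7556; Petrov 27,328.8549; Quinlan 68,322.1373; Orozco 13,664.4275; Nwosu 63,767.3282; Chaudhri 72,876.9465.
At nearest cent: Kowalski $77,431.76; Petrov $27,328.85; Quinlan $68,322.14; Orozco $13,664.43; Nwosu $63,767.33; Chaudhri $72,876.95. Sum = $323,391.46.
Difference $323,391.45 − $323,391.46 = −$0.01 applied to largest profit-interest units (Kowalski): Kowalski becomes $77,431.75.

Kowalski: $77,431.75 · Petrov: $27,328.85 · Quinlan: $68,322.14 · Orozco: $13,664.43 · Nwosu: $63,767.33 · Chaudhri: $72,876.95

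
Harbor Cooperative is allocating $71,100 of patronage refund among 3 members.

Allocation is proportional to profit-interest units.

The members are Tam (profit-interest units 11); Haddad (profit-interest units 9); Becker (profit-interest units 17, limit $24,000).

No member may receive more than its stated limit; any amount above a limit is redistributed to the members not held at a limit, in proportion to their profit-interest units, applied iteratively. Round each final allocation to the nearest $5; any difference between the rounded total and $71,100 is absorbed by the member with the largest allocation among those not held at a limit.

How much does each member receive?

Combined profit-interest units = 37.
Pro-rata shares before constraints: Tam 21,137.84; Haddad 17,294.59; Becker 32,667.57.
Capped: Becker ($24,000); balance $47,100 reallocated over remaining profit-interest units 20.
Shares after redistribution: Tam 25,905.00 → $25,905; Haddad 21,195.00 → $21,195.

Tam: $25,905 · Haddad: $21,195 · Becker: $24,000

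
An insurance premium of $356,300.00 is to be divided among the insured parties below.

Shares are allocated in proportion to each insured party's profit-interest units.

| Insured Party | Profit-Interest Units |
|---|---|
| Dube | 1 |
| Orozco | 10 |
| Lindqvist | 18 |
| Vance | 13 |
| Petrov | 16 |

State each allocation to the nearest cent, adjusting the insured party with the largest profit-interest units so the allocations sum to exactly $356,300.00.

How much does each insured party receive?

Combined profit-interest units = 1 + 10 + 18 + 13 + 16 = 58.
Unrounded shares: Dube 6,143.1034; Orozco 61,431.0345; Lindqvist 110,575.8621; Vance 79,860.3448; Petrov 98,289.6552.
After rounding (cent): Dube $6,143.10; Orozco $61,431.03; Lindqvist $110,575.86; Vance $79,860.34; Petrov $98,289.66. Sum = $356,299.99.
Difference $356,300.00 − $356,299.99 = +$0.01 applied to largest profit-interest units (Lindqvist): Lindqvist becomes $110,575.87.

Dube: $6,143.10; Orozco: $61,431.03; Lindqvist: $110,575.87; Vance: $79,860.34; Petrov: $98,289.66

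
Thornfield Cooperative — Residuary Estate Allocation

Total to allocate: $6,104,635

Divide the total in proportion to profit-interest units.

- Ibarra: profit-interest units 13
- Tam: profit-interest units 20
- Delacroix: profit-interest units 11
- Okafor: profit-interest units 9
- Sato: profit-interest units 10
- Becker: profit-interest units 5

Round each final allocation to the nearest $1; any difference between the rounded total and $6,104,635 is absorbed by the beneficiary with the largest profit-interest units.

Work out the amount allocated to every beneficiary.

Ibarra: $1,167,063 | Tam: $1,795,482 | Delacroix: $987,514 | Okafor: $807,966 | Sato: $897,740 | Becker: $448,870

Total profit-interest units = 68.
Unrounded shares: Ibarra 13/68 × $6,104,635 = 1,167,062.57; Tam 20/68 × $6,104,635 = 1,795,480.88; Delacroix 11/68 × $6,104,635 = 987,514.49; Okafor 9/68 × $6,104,635 = 807,966.40; Sato 10/68 × $6,104,635 = 897,740.44; Becker 5/68 × $6,104,635 = 448,870.22.
Rounded to nearest $1: Ibarra $1,167,063; Tam $1,795,481; Delacroix $987,514; Okafor $807,966; Sato $897,740; Becker $448,870. Sum = $6,104,634.
Difference $6,104,635 − $6,104,634 = +$1 applied to largest profit-interest units (Tam): Tam becomes $1,795,482.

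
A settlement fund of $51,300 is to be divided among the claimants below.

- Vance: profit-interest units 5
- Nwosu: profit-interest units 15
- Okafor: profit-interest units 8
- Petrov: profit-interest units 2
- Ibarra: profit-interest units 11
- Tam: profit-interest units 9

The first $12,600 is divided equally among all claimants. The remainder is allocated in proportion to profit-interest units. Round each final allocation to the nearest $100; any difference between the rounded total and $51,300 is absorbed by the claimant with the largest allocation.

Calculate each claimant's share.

$12,600 shared equally gives $2,100 per claimant.
Remainder $38,700 by profit-interest units (total 50): Vance 3,870.00 → $3,900; Nwosu 11,610.00 → $11,600; Okafor 6,192.00 → $6,200; Petrov 1,548.00 → $1,500; Ibarra 8,514.00 → $8,500; Tam 6,966.00 → $7,000.
Totals: Vance $2,100 + $3,900 = $6,000; Nwosu $2,100 + $11,600 = $13,700; Okafor $2,100 + $6,200 = $8,300; Petrov $2,100 + $1,500 = $3,600; Ibarra $2,100 + $8,500 = $10,600; Tam $2,100 + $7,000 = $9,100.

Vance: $6,000 · Nwosu: $13,700 · Okafor: $8,300 · Petrov: $3,600 · Ibarra: $10,600 · Tam: $9,100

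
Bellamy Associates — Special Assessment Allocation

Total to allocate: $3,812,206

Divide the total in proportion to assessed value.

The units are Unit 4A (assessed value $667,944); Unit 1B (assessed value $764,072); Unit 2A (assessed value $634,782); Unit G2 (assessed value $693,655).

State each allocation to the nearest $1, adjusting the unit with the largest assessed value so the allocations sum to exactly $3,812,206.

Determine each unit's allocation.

Unit 4A: $922,436; Unit 1B: $1,055,188; Unit 2A: $876,639; Unit G2: $957,943

Assessed value total: 667,944 + 764,072 + 634,782 + 693,655 = 2,760,453.
Pro-rata amounts: Unit 4A 922,435.60; Unit 1B 1,055,189.08; Unit 2A 876,638.63; Unit G2 957,942.68.
Rounded to nearest $1: Unit 4A $922,436; Unit 1B $1,055,189; Unit 2A $876,639; Unit G2 $957,943. Sum = $3,812,207.
Difference $3,812,206 − $3,812,207 = −$1 applied to largest assessed value (Unit 1B): Unit 1B becomes $1,055,188.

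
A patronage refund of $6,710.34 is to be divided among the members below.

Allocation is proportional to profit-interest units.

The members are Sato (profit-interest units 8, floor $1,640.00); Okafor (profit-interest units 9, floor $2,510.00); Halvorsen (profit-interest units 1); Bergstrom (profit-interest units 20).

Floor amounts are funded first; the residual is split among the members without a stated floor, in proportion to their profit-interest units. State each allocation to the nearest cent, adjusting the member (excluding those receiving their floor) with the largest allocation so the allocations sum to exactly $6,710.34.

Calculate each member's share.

Sato: $1,640.00 | Okafor: $2,510.00 | Halvorsen: $121.92 | Bergstrom: $2,438.42

Guaranteed amounts: Sato $1,640.00; Okafor $2,510.00. Balance $2,560.34.
Balance split over remaining profit-interest units 21: Halvorsen 121.9210 → $121.92; Bergstrom 2,438.4190 → $2,438.42.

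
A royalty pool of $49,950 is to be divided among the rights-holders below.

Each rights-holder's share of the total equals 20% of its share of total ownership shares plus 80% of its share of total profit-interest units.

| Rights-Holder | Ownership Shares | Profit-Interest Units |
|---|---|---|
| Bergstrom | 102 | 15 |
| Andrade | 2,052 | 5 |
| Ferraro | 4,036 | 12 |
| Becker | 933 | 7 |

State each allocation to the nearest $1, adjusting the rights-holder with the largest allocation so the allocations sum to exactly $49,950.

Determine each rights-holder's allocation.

Bergstrom: $15,512; Andrade: $8,001; Ferraro: $17,956; Becker: $8,481

Ownership shares total 7,123; profit-interest units total 39.
Composite weights (20% ownership shares + 80% profit-interest units): Bergstrom 0.3106; Andrade 0.1602; Ferraro 0.3595; Becker 0.1698.
Pro-rata amounts: Bergstrom 15,512.29; Andrade 8,001.00; Ferraro 17,955.87; Becker 8,480.84.
After rounding ($1): Bergstrom $15,512; Andrade $8,001; Ferraro $17,956; Becker $8,481. Sum = $49,950.
Sum already equals the total — no adjustment.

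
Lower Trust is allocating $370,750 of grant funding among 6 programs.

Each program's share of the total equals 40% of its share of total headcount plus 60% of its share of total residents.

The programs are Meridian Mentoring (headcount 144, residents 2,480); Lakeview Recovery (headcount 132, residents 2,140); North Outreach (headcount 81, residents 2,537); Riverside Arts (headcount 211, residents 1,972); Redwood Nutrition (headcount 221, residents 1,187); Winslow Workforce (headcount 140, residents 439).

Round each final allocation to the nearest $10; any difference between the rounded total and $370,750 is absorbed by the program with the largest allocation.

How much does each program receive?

Meridian Mentoring: $74,280 · Lakeview Recovery: $65,330 · North Outreach: $65,400 · Riverside Arts: $74,480 · Redwood Nutrition: $59,830 · Winslow Workforce: $31,430

Headcount total 929; residents total 10,755.
Blended shares (40% headcount + 60% residents): Meridian Mentoring 0.2004; Lakeview Recovery 0.1762; North Outreach 0.1764; Riverside Arts 0.2009; Redwood Nutrition 0.1614; Winslow Workforce 0.0848.
Raw shares: Meridian Mentoring 74,282.14; Lakeview Recovery 65,334.17; North Outreach 65,404.15; Riverside Arts 74,470.45; Redwood Nutrition 59,830.32; Winslow Workforce 31,428.78.
At nearest $10: Meridian Mentoring $74,280; Lakeview Recovery $65,330; North Outreach $65,400; Riverside Arts $74,470; Redwood Nutrition $59,830; Winslow Workforce $31,430. Sum = $370,740.
Difference $370,750 − $370,740 = +$10 applied to largest allocation (Riverside Arts): Riverside Arts becomes $74,480.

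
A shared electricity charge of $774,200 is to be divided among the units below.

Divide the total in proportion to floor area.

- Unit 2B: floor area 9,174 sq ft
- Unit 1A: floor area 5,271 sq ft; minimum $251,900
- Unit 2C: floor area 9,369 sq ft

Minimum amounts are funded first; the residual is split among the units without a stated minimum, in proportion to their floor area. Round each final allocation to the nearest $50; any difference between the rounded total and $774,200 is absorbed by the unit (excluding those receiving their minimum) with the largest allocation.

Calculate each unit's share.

Fund the minimums — Unit 1A $251,900. Balance $522,300.
Balance split over remaining floor area 18,543: Unit 2B 258,403.72 → $258,400; Unit 2C 263,896.28 → $263,900.

Unit 2B: $258,400 | Unit 1A: $251,900 | Unit 2C: $263,900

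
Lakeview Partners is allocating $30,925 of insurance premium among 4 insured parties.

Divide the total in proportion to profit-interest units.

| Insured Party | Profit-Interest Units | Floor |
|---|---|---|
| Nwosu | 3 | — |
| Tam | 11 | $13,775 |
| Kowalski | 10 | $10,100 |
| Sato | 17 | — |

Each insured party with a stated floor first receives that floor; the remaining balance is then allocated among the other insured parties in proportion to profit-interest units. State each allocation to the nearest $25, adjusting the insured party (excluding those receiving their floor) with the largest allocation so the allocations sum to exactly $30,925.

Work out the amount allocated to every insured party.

Fund the minimums — Tam $13,775; Kowalski $10,100. Remaining pool $7,050.
Remaining pool split over remaining profit-interest units 20: Nwosu 1,057.50 → $1,050; Sato 5,992.50 → $6,000.

Nwosu: $1,050 · Tam: $13,775 · Kowalski: $10,100 · Sato: $6,000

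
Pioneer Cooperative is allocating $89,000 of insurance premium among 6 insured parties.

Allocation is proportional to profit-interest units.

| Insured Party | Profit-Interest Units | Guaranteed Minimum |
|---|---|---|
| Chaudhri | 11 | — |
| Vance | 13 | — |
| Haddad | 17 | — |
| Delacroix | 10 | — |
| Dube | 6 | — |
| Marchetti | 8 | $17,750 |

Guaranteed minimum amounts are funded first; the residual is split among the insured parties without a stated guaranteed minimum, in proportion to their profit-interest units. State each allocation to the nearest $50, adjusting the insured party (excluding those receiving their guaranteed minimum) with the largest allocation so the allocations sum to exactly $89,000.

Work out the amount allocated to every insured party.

Chaudhri: $13,750 · Vance: $16,250 · Haddad: $21,250 · Delacroix: $12,500 · Dube: $7,500 · Marchetti: $17,750

Minimums first: Marchetti $17,750. Residual $71,250.
Residual split over remaining profit-interest units 57: Chaudhri 13,750.00 → $13,750; Vance 16,250.00 → $16,250; Haddad 21,250.00 → $21,250; Delacroix 12,500.00 → $12,500; Dube 7,500.00 → $7,500.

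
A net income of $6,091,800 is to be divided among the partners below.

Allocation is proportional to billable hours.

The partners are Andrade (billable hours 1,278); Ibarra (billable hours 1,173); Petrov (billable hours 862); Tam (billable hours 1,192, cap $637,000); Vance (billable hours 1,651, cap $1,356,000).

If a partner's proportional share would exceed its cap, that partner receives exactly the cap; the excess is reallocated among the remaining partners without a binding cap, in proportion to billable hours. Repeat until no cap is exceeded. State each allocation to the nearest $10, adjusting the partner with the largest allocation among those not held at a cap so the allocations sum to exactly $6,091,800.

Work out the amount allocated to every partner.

Billable hours total: 6,156.
Unconstrained shares: Andrade 1,264,671.93; Ibarra 1,160,766.96; Petrov 853,010.33; Tam 1,179,568.81; Vance 1,633,781.97.
Held at cap: Tam ($637,000), Vance ($1,356,000); remaining pool $4,098,800 reallocated over remaining billable hours 3,313.
Shares after redistribution: Andrade 1,581,124.78 → $1,581,120; Ibarra 1,451,220.16 → $1,451,220; Petrov 1,066,455.06 → $1,066,460.

Andrade: $1,581,120; Ibarra: $1,451,220; Petrov: $1,066,460; Tam: $637,000; Vance: $1,356,000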